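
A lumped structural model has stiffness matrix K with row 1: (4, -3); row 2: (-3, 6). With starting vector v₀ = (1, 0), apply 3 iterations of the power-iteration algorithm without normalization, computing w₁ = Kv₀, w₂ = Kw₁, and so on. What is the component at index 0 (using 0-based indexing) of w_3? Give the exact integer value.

190

w1 = Kv₀ = (4·1 + (-3)·0; (-3)·1 + 6·0) = (4, -3)
w2 = Kw1 = (4·4 + (-3)·(-3); (-3)·4 + 6·(-3)) = (25, -30)
w3 = Kw2 = (190, -255)
The requested component of w3 is 190.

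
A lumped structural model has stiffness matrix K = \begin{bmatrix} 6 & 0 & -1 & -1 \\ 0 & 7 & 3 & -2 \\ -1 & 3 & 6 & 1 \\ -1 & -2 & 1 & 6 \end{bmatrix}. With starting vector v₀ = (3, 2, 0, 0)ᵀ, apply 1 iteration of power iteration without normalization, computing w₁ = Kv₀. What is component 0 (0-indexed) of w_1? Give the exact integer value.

18

w1 = Kv₀ = (6·3 + 0·2 + (-1)·0 + (-1)·0; 0·3 + 7·2 + 3·0 + (-2)·0; (-1)·3 + 3·2 + 6·0 + 1·0; (-1)·3 + (-2)·2 + 1·0 + 6·0) = (18, 14, 3, -7)
The requested component of w1 is 18.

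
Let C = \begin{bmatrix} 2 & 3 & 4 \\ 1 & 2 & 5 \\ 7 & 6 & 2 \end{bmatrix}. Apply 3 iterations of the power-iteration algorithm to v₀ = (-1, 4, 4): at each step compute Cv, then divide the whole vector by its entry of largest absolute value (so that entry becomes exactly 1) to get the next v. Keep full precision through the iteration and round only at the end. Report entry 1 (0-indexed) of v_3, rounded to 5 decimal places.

Cv0 = (26.000000, 27.000000, 25.000000); divide by 27.000000 → v1 = (0.962963, 1.000000, 0.925926)
Cv1 = (8.629630, 7.592593, 14.592593); divide by 14.592593 → v2 = (0.591371, 0.520305, 1.000000)
Cv2 = (6.743655, 6.631980, 9.261421); divide by 9.261421 → v3 = (0.728145, 0.716087, 1.000000)
Requested entry of v3: 2613/3649 = 0.71609

0.71609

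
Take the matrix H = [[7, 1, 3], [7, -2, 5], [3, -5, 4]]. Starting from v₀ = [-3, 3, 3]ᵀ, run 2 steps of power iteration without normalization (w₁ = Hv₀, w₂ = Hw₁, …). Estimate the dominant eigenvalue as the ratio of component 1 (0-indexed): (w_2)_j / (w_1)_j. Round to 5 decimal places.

λ ≈ 8.25000

w1 = Hv₀ = (-9, -12, -12)
w2 = Hw1 = (-111, -99, -15)
Ratio at component: -99 / -12 = 8.25000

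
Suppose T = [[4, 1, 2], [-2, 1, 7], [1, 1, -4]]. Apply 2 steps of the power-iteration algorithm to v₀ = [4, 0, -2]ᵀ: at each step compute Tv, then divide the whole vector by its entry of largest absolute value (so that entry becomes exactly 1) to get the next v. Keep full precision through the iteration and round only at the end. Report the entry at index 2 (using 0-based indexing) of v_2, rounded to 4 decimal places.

Tv0 = (12.00000, -22.00000, 12.00000); divide by -22.00000 → v1 = (-0.54545, 1.00000, -0.54545)
Tv1 = (-2.27273, -1.72727, 2.63636); divide by 2.63636 → v2 = (-0.86207, -0.65517, 1.00000)
Requested entry of v2: -58/-58 = 1.0000

1.0000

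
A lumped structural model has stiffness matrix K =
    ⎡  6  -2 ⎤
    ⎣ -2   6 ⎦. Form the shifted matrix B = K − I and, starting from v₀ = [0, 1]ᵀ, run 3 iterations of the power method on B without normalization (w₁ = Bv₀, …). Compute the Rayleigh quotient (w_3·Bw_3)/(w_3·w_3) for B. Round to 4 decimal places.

6.9754

B = K − I has rows (5, -2); (-2, 5)
w1 = Bv₀ = (5·0 + (-2)·1; (-2)·0 + 5·1) = (-2, 5)
w2 = Bw1 = (5·(-2) + (-2)·5; (-2)·(-2) + 5·5) = (-20, 29)
w3 = Bw2 = (-158, 185)
Bw3 = (-1160, 1241)
w3·Bw3 = 412865; w3·w3 = 59189; μ ≈ 412865/59189 = 6.9754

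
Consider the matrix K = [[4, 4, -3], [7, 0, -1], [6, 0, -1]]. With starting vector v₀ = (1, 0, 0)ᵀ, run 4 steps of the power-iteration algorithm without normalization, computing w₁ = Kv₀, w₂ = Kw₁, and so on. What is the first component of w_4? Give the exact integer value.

794

w1 = Kv₀ = (4·1 + 4·0 + (-3)·0; 7·1 + 0·0 + (-1)·0; 6·1 + 0·0 + (-1)·0) = (4, 7, 6)
w2 = Kw1 = (4·4 + 4·7 + (-3)·6; 7·4 + 0·7 + (-1)·6; 6·4 + 0·7 + (-1)·6) = (26, 22, 18)
w3 = Kw2 = (138, 164, 138)
w4 = Kw3 = (794, 828, 690)
The requested component of w4 is 794.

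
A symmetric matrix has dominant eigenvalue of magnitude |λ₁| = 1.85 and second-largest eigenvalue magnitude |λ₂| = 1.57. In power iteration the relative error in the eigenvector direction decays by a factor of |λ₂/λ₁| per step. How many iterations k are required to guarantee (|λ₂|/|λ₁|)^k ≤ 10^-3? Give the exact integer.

43

|λ₂/λ₁| = 1.57/1.85 = 0.84865
Need k ≥ ln(10^-3) / ln(0.84865) = -6.9078 / -0.1641 ≈ 42.092
Smallest integer k satisfying the bound: 43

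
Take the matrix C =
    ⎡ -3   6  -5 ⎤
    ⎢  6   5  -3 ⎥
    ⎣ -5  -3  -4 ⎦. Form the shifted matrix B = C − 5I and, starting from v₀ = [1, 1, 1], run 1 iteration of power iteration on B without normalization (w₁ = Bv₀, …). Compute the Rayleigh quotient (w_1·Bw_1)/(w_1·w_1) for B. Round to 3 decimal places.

-11.899

B = C − 5I has rows (-8, 6, -5); (6, 0, -3); (-5, -3, -9)
w1 = Bv₀ = ((-8)·1 + 6·1 + (-5)·1; 6·1 + 0·1 + (-3)·1; (-5)·1 + (-3)·1 + (-9)·1) = (-7, 3, -17)
Bw1 = (159, 9, 179)
w1·Bw1 = -4129; w1·w1 = 347; μ ≈ -4129/347 = -11.899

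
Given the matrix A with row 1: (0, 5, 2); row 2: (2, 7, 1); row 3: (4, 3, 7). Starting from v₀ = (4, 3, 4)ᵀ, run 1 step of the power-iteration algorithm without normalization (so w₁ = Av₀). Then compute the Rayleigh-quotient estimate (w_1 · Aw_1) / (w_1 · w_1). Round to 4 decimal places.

λ ≈ 10.5961

w1 = Av₀ = (0·4 + 5·3 + 2·4; 2·4 + 7·3 + 1·4; 4·4 + 3·3 + 7·4) = (23, 33, 53)
Aw1 = (271, 330, 562)
w1·Aw1 = 23·271 + 33·330 + 53·562 = 46909; w1·w1 = 23·23 + 33·33 + 53·53 = 4427
λ ≈ 46909/4427 = 10.5961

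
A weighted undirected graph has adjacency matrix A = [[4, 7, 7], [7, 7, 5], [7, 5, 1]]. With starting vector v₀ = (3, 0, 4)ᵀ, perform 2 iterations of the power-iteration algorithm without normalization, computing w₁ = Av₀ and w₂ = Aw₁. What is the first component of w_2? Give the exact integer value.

622

w1 = Av₀ = (40, 41, 25)
w2 = Aw1 = (622, 692, 510)
The requested component of w2 is 622.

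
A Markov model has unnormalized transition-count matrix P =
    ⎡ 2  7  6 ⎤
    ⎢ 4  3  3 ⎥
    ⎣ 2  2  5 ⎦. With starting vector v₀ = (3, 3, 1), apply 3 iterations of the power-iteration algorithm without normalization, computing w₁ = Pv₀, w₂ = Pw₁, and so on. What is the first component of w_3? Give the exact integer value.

3651

w1 = Pv₀ = (33, 24, 17)
w2 = Pw1 = (336, 255, 199)
w3 = Pw2 = (3651, 2706, 2177)
The requested component of w3 is 3651.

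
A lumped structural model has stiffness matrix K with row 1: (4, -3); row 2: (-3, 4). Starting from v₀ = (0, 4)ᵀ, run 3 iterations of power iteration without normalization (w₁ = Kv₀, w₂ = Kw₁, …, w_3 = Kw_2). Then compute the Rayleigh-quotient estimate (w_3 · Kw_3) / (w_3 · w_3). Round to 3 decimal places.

7.000

w1 = Kv₀ = (-12, 16)
w2 = Kw1 = (-96, 100)
w3 = Kw2 = (-684, 688)
Kw3 = (-4800, 4804)
w3·Kw3 = (-684)·(-4800) + 688·4804 = 6588352; w3·w3 = (-684)·(-684) + 688·688 = 941200
λ ≈ 6588352/941200 = 7.000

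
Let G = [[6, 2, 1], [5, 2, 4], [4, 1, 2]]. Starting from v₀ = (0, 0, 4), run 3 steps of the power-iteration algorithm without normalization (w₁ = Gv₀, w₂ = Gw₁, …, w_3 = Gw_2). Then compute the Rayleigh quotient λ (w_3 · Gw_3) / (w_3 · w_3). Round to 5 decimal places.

w1 = Gv₀ = (6·0 + 2·0 + 1·4; 5·0 + 2·0 + 4·4; 4·0 + 1·0 + 2·4) = (4, 16, 8)
w2 = Gw1 = (6·4 + 2·16 + 1·8; 5·4 + 2·16 + 4·8; 4·4 + 1·16 + 2·8) = (64, 84, 48)
w3 = Gw2 = (600, 680, 436)
Gw3 = (5396, 6104, 3952)
w3·Gw3 = 600·5396 + 680·6104 + 436·3952 = 9111392; w3·w3 = 600·600 + 680·680 + 436·436 = 1012496
λ ≈ 9111392/1012496 = 8.99894

8.99894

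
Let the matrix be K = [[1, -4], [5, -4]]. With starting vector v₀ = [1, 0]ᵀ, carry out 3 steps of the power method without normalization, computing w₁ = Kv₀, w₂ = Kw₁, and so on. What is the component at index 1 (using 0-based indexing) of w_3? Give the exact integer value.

w1 = Kv₀ = (1, 5)
w2 = Kw1 = (-19, -15)
w3 = Kw2 = (41, -35)
The requested component of w3 is -35.

-35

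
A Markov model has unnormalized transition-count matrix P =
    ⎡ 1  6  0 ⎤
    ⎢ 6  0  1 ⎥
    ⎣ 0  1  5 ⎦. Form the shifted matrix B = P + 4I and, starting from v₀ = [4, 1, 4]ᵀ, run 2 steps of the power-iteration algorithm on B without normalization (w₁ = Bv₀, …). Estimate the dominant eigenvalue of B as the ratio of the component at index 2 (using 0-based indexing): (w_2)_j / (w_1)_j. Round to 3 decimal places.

B = P + 4I has rows (5, 6, 0); (6, 4, 1); (0, 1, 9)
w1 = Bv₀ = (5·4 + 6·1 + 0·4; 6·4 + 4·1 + 1·4; 0·4 + 1·1 + 9·4) = (26, 32, 37)
w2 = Bw1 = (5·26 + 6·32 + 0·37; 6·26 + 4·32 + 1·37; 0·26 + 1·32 + 9·37) = (322, 321, 365)
Ratio: 365/37 = 9.865

9.865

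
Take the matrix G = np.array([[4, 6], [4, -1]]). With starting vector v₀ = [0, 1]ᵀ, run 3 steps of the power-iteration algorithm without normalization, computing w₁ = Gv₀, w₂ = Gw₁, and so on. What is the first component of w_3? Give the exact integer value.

w1 = Gv₀ = (4·0 + 6·1; 4·0 + (-1)·1) = (6, -1)
w2 = Gw1 = (4·6 + 6·(-1); 4·6 + (-1)·(-1)) = (18, 25)
w3 = Gw2 = (222, 47)
The requested component of w3 is 222.

222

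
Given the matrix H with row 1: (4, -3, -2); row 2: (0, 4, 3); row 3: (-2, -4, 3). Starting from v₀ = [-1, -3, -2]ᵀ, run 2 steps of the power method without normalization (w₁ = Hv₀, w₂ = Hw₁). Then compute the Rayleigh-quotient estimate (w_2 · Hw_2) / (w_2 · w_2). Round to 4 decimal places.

2.9345

w1 = Hv₀ = (4·(-1) + (-3)·(-3) + (-2)·(-2); 0·(-1) + 4·(-3) + 3·(-2); (-2)·(-1) + (-4)·(-3) + 3·(-2)) = (9, -18, 8)
w2 = Hw1 = (4·9 + (-3)·(-18) + (-2)·8; 0·9 + 4·(-18) + 3·8; (-2)·9 + (-4)·(-18) + 3·8) = (74, -48, 78)
Hw2 = (284, 42, 278)
w2·Hw2 = 74·284 + (-48)·42 + 78·278 = 40684; w2·w2 = 74·74 + (-48)·(-48) + 78·78 = 13864
λ ≈ 40684/13864 = 2.9345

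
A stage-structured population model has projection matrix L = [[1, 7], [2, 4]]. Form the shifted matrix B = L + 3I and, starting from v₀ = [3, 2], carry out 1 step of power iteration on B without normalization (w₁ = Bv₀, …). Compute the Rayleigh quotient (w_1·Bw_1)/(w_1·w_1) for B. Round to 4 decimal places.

B = L + 3I has rows (4, 7); (2, 7)
w1 = Bv₀ = (26, 20)
Bw1 = (244, 192)
w1·Bw1 = 10184; w1·w1 = 1076; μ ≈ 10184/1076 = 9.4647

μ ≈ 9.4647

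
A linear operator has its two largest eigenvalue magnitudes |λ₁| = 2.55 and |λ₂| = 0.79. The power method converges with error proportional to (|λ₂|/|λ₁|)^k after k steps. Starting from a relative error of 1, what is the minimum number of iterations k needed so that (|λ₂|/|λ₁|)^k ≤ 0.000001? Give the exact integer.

|λ₂/λ₁| = 0.79/2.55 = 0.30980
Need k ≥ ln(0.000001) / ln(0.30980) = -13.8155 / -1.1718 ≈ 11.790
Smallest integer k satisfying the bound: 12

12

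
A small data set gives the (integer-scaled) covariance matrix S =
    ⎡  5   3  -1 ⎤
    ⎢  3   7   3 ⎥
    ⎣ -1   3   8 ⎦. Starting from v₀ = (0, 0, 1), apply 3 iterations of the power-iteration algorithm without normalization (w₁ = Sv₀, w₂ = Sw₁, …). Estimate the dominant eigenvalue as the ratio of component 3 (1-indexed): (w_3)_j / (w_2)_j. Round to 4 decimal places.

w1 = Sv₀ = (-1, 3, 8)
w2 = Sw1 = (-4, 42, 74)
w3 = Sw2 = (32, 504, 722)
Ratio at component: 722 / 74 = 9.7568

9.7568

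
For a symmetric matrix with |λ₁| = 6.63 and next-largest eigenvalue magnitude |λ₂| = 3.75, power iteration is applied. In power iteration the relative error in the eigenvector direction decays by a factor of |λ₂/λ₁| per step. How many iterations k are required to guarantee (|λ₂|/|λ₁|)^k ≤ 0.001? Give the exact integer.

|λ₂/λ₁| = 3.75/6.63 = 0.56561
Need k ≥ ln(0.001) / ln(0.56561) = -6.9078 / -0.5698 ≈ 12.122
Smallest integer k satisfying the bound: 13

13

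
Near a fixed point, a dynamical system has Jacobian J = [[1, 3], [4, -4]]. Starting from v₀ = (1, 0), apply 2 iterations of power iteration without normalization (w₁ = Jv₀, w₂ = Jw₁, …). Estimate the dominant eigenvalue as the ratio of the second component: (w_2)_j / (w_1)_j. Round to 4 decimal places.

-3.0000

w1 = Jv₀ = (1, 4)
w2 = Jw1 = (13, -12)
Ratio at component: -12 / 4 = -3.0000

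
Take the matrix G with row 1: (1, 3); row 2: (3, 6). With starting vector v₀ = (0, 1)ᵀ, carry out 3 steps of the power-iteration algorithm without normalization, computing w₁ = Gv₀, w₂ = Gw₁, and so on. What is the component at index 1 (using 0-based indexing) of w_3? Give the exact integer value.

w1 = Gv₀ = (1·0 + 3·1; 3·0 + 6·1) = (3, 6)
w2 = Gw1 = (1·3 + 3·6; 3·3 + 6·6) = (21, 45)
w3 = Gw2 = (156, 333)
The requested component of w3 is 333.

333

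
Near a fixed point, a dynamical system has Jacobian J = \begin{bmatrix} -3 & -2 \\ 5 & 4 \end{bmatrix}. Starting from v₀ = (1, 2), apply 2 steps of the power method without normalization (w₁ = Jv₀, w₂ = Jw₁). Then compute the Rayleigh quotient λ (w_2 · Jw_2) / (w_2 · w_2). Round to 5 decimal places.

λ ≈ 2.63057

w1 = Jv₀ = ((-3)·1 + (-2)·2; 5·1 + 4·2) = (-7, 13)
w2 = Jw1 = ((-3)·(-7) + (-2)·13; 5·(-7) + 4·13) = (-5, 17)
Jw2 = (-19, 43)
w2·Jw2 = (-5)·(-19) + 17·43 = 826; w2·w2 = (-5)·(-5) + 17·17 = 314
λ ≈ 826/314 = 2.63057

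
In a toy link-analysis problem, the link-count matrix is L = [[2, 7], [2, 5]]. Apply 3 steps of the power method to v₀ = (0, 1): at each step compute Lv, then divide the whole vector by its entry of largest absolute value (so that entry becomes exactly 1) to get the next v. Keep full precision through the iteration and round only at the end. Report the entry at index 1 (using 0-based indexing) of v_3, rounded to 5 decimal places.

Lv0 = (7.000000, 5.000000); divide by 7.000000 → v1 = (1.000000, 0.714286)
Lv1 = (7.000000, 5.571429); divide by 7.000000 → v2 = (1.000000, 0.795918)
Lv2 = (7.571429, 5.979592); divide by 7.571429 → v3 = (1.000000, 0.789757)
Requested entry of v3: 293/371 = 0.78976

0.78976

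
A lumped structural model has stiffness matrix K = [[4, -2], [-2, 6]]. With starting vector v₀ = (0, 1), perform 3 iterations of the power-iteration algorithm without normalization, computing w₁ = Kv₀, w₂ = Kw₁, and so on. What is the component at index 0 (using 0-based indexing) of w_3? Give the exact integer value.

-160

w1 = Kv₀ = (4·0 + (-2)·1; (-2)·0 + 6·1) = (-2, 6)
w2 = Kw1 = (4·(-2) + (-2)·6; (-2)·(-2) + 6·6) = (-20, 40)
w3 = Kw2 = (-160, 280)
The requested component of w3 is -160.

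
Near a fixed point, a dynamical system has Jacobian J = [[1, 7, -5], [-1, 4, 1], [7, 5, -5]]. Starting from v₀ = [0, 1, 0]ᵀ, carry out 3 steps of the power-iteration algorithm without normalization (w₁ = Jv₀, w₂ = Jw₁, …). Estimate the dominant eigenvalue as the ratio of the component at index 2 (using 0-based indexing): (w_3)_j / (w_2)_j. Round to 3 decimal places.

w1 = Jv₀ = (1·0 + 7·1 + (-5)·0; (-1)·0 + 4·1 + 1·0; 7·0 + 5·1 + (-5)·0) = (7, 4, 5)
w2 = Jw1 = (1·7 + 7·4 + (-5)·5; (-1)·7 + 4·4 + 1·5; 7·7 + 5·4 + (-5)·5) = (10, 14, 44)
w3 = Jw2 = (-112, 90, -80)
Ratio at component: -80 / 44 = -1.818

-1.818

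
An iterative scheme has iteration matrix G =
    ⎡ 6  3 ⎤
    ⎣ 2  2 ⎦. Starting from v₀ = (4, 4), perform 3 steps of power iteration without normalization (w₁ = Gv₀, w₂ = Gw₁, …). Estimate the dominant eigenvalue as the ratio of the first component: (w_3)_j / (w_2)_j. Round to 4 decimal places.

w1 = Gv₀ = (36, 16)
w2 = Gw1 = (264, 104)
w3 = Gw2 = (1896, 736)
Ratio at component: 1896 / 264 = 7.1818

λ ≈ 7.1818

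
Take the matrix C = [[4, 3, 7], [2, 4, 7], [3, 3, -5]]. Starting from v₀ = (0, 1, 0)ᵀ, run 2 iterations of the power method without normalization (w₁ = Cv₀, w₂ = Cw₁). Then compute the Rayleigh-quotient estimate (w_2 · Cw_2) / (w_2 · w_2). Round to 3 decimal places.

λ ≈ 7.742

w1 = Cv₀ = (4·0 + 3·1 + 7·0; 2·0 + 4·1 + 7·0; 3·0 + 3·1 + (-5)·0) = (3, 4, 3)
w2 = Cw1 = (4·3 + 3·4 + 7·3; 2·3 + 4·4 + 7·3; 3·3 + 3·4 + (-5)·3) = (45, 43, 6)
Cw2 = (351, 304, 234)
w2·Cw2 = 45·351 + 43·304 + 6·234 = 30271; w2·w2 = 45·45 + 43·43 + 6·6 = 3910
λ ≈ 30271/3910 = 7.742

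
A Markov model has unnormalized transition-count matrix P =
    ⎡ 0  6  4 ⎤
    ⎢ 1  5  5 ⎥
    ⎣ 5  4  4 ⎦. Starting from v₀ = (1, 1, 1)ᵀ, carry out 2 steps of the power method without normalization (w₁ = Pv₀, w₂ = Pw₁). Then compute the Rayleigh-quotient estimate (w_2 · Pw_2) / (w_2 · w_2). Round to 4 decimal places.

11.5653

w1 = Pv₀ = (10, 11, 13)
w2 = Pw1 = (118, 130, 146)
Pw2 = (1364, 1498, 1694)
w2·Pw2 = 118·1364 + 130·1498 + 146·1694 = 603016; w2·w2 = 118·118 + 130·130 + 146·146 = 52140
λ ≈ 603016/52140 = 11.5653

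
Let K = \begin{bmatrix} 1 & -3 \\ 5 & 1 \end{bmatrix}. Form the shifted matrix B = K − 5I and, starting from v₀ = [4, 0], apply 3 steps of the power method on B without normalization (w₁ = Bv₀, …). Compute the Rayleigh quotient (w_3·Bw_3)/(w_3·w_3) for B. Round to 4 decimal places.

-3.0590

B = K − 5I has rows (-4, -3); (5, -4)
w1 = Bv₀ = ((-4)·4 + (-3)·0; 5·4 + (-4)·0) = (-16, 20)
w2 = Bw1 = ((-4)·(-16) + (-3)·20; 5·(-16) + (-4)·20) = (4, -160)
w3 = Bw2 = (464, 660)
Bw3 = (-3836, -320)
w3·Bw3 = -1991104; w3·w3 = 650896; μ ≈ -1991104/650896 = -3.0590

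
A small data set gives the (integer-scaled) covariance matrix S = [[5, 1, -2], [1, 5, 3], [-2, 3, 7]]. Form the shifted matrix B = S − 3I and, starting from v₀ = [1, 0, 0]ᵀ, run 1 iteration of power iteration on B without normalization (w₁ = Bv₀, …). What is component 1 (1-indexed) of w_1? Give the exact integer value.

B = S − 3I has rows (2, 1, -2); (1, 2, 3); (-2, 3, 4)
w1 = Bv₀ = (2, 1, -2)
Requested component of w1: 2

2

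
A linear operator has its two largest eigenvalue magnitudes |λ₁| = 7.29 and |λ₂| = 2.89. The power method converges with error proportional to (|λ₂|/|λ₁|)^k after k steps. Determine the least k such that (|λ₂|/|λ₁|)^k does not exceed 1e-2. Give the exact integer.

5

|λ₂/λ₁| = 2.89/7.29 = 0.39643
Need k ≥ ln(1e-2) / ln(0.39643) = -4.6052 / -0.9252 ≈ 4.977
Smallest integer k satisfying the bound: 5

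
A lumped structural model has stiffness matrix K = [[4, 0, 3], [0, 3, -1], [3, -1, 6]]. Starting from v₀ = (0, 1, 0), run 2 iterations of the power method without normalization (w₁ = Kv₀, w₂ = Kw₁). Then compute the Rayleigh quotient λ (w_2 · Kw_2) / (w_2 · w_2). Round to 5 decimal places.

λ ≈ 6.12632

w1 = Kv₀ = (0, 3, -1)
w2 = Kw1 = (-3, 10, -9)
Kw2 = (-39, 39, -73)
w2·Kw2 = (-3)·(-39) + 10·39 + (-9)·(-73) = 1164; w2·w2 = (-3)·(-3) + 10·10 + (-9)·(-9) = 190
λ ≈ 1164/190 = 6.12632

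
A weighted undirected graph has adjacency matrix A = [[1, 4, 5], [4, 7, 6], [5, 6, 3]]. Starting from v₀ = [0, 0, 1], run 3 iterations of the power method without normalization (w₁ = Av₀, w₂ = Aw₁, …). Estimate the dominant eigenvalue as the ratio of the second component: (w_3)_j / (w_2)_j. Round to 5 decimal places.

w1 = Av₀ = (5, 6, 3)
w2 = Aw1 = (44, 80, 70)
w3 = Aw2 = (714, 1156, 910)
Ratio at component: 1156 / 80 = 14.45000

14.45000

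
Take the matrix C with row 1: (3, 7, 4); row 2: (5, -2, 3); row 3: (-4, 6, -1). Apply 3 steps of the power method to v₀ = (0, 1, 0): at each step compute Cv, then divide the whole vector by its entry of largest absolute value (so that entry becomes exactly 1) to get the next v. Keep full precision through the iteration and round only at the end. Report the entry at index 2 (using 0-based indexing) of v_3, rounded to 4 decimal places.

Cv0 = (7.00000, -2.00000, 6.00000); divide by 7.00000 → v1 = (1.00000, -0.28571, 0.85714)
Cv1 = (4.42857, 8.14286, -6.57143); divide by 8.14286 → v2 = (0.54386, 1.00000, -0.80702)
Cv2 = (5.40351, -1.70175, 4.63158); divide by 5.40351 → v3 = (1.00000, -0.31494, 0.85714)
Requested entry of v3: 264/308 = 0.8571

0.8571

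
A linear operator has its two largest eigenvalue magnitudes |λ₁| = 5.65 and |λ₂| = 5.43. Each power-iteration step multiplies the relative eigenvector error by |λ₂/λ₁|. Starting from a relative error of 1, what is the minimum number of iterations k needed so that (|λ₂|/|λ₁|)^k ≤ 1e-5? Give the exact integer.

290

|λ₂/λ₁| = 5.43/5.65 = 0.96106
Need k ≥ ln(1e-5) / ln(0.96106) = -11.5129 / -0.0397 ≈ 289.878
Smallest integer k satisfying the bound: 290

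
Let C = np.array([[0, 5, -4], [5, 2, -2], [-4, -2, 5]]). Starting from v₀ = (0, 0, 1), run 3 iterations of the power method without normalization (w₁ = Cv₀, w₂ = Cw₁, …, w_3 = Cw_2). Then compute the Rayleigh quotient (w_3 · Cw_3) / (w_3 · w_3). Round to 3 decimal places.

9.759

w1 = Cv₀ = (-4, -2, 5)
w2 = Cw1 = (-30, -34, 45)
w3 = Cw2 = (-350, -308, 413)
Cw3 = (-3192, -3192, 4081)
w3·Cw3 = (-350)·(-3192) + (-308)·(-3192) + 413·4081 = 3785789; w3·w3 = (-350)·(-350) + (-308)·(-308) + 413·413 = 387933
λ ≈ 3785789/387933 = 9.759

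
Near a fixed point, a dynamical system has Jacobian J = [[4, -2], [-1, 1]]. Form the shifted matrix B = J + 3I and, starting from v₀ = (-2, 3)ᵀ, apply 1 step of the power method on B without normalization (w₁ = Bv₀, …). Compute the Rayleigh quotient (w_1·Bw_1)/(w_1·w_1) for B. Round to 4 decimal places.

μ ≈ 7.4228

B = J + 3I has rows (7, -2); (-1, 4)
w1 = Bv₀ = (-20, 14)
Bw1 = (-168, 76)
w1·Bw1 = 4424; w1·w1 = 596; μ ≈ 4424/596 = 7.4228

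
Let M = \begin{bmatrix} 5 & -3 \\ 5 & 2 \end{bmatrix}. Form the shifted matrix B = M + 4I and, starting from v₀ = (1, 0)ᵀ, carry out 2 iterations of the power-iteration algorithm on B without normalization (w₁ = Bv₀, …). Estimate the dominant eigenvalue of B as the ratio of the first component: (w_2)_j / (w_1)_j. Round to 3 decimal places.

μ ≈ 7.333

B = M + 4I has rows (9, -3); (5, 6)
w1 = Bv₀ = (9·1 + (-3)·0; 5·1 + 6·0) = (9, 5)
w2 = Bw1 = (9·9 + (-3)·5; 5·9 + 6·5) = (66, 75)
Ratio: 66/9 = 7.333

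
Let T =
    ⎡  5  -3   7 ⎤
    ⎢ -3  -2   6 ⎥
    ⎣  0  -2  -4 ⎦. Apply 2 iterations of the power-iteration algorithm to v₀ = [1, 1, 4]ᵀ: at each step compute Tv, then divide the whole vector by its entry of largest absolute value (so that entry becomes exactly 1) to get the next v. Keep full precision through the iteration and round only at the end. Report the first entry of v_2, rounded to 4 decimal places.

Tv0 = (30.00000, 19.00000, -18.00000); divide by 30.00000 → v1 = (1.00000, 0.63333, -0.60000)
Tv1 = (-1.10000, -7.86667, 1.13333); divide by -7.86667 → v2 = (0.13983, 1.00000, -0.14407)
Requested entry of v2: -33/-236 = 0.1398

0.1398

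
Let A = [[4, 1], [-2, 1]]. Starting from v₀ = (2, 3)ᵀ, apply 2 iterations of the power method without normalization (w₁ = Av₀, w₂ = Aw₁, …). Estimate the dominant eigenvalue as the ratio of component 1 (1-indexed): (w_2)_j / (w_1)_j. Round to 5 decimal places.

λ ≈ 3.90909

w1 = Av₀ = (4·2 + 1·3; (-2)·2 + 1·3) = (11, -1)
w2 = Aw1 = (4·11 + 1·(-1); (-2)·11 + 1·(-1)) = (43, -23)
Ratio at component: 43 / 11 = 3.90909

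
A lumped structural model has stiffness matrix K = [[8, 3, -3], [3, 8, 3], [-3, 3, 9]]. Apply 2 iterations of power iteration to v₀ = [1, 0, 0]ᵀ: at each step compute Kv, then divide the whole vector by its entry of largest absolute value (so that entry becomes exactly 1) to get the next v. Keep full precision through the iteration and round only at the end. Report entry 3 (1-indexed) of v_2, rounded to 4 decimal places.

-0.5122

Kv0 = (8.00000, 3.00000, -3.00000); divide by 8.00000 → v1 = (1.00000, 0.37500, -0.37500)
Kv1 = (10.25000, 4.87500, -5.25000); divide by 10.25000 → v2 = (1.00000, 0.47561, -0.51220)
Requested entry of v2: -42/82 = -0.5122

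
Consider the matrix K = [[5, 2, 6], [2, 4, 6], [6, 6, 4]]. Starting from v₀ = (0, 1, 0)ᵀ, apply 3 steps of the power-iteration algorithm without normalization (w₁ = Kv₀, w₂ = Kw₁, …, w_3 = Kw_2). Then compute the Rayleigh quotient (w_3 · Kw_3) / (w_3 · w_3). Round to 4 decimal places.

13.8355

w1 = Kv₀ = (5·0 + 2·1 + 6·0; 2·0 + 4·1 + 6·0; 6·0 + 6·1 + 4·0) = (2, 4, 6)
w2 = Kw1 = (5·2 + 2·4 + 6·6; 2·2 + 4·4 + 6·6; 6·2 + 6·4 + 4·6) = (54, 56, 60)
w3 = Kw2 = (742, 692, 900)
Kw3 = (10494, 9652, 12204)
w3·Kw3 = 742·10494 + 692·9652 + 900·12204 = 25449332; w3·w3 = 742·742 + 692·692 + 900·900 = 1839428
λ ≈ 25449332/1839428 = 13.8355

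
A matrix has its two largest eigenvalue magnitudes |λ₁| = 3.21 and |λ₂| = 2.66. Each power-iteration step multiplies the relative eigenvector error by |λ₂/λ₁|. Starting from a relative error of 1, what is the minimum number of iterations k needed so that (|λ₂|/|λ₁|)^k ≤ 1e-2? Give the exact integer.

25

|λ₂/λ₁| = 2.66/3.21 = 0.82866
Need k ≥ ln(1e-2) / ln(0.82866) = -4.6052 / -0.1879 ≈ 24.503
Smallest integer k satisfying the bound: 25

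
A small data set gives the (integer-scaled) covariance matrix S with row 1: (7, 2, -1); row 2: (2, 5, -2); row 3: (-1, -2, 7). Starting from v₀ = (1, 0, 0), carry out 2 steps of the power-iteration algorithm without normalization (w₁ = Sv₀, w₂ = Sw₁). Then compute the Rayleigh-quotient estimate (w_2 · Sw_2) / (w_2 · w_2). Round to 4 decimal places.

w1 = Sv₀ = (7, 2, -1)
w2 = Sw1 = (54, 26, -18)
Sw2 = (448, 274, -232)
w2·Sw2 = 54·448 + 26·274 + (-18)·(-232) = 35492; w2·w2 = 54·54 + 26·26 + (-18)·(-18) = 3916
λ ≈ 35492/3916 = 9.0633

λ ≈ 9.0633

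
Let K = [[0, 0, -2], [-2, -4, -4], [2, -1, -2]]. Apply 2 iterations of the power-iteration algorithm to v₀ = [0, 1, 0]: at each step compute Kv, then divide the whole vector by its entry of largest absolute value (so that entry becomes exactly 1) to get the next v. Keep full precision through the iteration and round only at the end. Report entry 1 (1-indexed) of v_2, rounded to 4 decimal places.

Kv0 = (0.00000, -4.00000, -1.00000); divide by -4.00000 → v1 = (0.00000, 1.00000, 0.25000)
Kv1 = (-0.50000, -5.00000, -1.50000); divide by -5.00000 → v2 = (0.10000, 1.00000, 0.30000)
Requested entry of v2: 2/20 = 0.1000

0.1000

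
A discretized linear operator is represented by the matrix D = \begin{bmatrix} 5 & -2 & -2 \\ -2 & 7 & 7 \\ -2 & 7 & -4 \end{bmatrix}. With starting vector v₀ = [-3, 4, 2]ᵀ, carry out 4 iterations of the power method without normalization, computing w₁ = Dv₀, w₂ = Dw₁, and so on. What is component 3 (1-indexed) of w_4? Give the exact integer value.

w1 = Dv₀ = (5·(-3) + (-2)·4 + (-2)·2; (-2)·(-3) + 7·4 + 7·2; (-2)·(-3) + 7·4 + (-4)·2) = (-27, 48, 26)
w2 = Dw1 = (5·(-27) + (-2)·48 + (-2)·26; (-2)·(-27) + 7·48 + 7·26; (-2)·(-27) + 7·48 + (-4)·26) = (-283, 572, 286)
w3 = Dw2 = (-3131, 6572, 3426)
w4 = Dw3 = (-35651, 76248, 38562)
The requested component of w4 is 38562.

38562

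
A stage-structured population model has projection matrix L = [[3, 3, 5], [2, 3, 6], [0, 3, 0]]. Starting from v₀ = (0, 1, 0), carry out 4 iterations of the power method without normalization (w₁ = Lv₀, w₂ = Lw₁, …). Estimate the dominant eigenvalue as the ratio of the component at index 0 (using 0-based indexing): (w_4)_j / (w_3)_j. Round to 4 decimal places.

7.7407

w1 = Lv₀ = (3·0 + 3·1 + 5·0; 2·0 + 3·1 + 6·0; 0·0 + 3·1 + 0·0) = (3, 3, 3)
w2 = Lw1 = (3·3 + 3·3 + 5·3; 2·3 + 3·3 + 6·3; 0·3 + 3·3 + 0·3) = (33, 33, 9)
w3 = Lw2 = (243, 219, 99)
w4 = Lw3 = (1881, 1737, 657)
Ratio at component: 1881 / 243 = 7.7407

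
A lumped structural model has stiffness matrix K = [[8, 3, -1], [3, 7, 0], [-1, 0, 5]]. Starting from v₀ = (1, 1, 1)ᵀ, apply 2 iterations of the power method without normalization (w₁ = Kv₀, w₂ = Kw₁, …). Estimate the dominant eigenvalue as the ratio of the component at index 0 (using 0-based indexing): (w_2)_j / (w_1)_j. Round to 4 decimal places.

w1 = Kv₀ = (8·1 + 3·1 + (-1)·1; 3·1 + 7·1 + 0·1; (-1)·1 + 0·1 + 5·1) = (10, 10, 4)
w2 = Kw1 = (8·10 + 3·10 + (-1)·4; 3·10 + 7·10 + 0·4; (-1)·10 + 0·10 + 5·4) = (106, 100, 10)
Ratio at component: 106 / 10 = 10.6000

λ ≈ 10.6000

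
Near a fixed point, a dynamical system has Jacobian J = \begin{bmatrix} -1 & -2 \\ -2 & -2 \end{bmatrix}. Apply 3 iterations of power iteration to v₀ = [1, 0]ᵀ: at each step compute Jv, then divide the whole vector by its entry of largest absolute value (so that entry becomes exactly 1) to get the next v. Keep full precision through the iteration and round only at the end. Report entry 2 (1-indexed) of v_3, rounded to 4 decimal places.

Jv0 = (-1.00000, -2.00000); divide by -2.00000 → v1 = (0.50000, 1.00000)
Jv1 = (-2.50000, -3.00000); divide by -3.00000 → v2 = (0.83333, 1.00000)
Jv2 = (-2.83333, -3.66667); divide by -3.66667 → v3 = (0.77273, 1.00000)
Requested entry of v3: -22/-22 = 1.0000

1.0000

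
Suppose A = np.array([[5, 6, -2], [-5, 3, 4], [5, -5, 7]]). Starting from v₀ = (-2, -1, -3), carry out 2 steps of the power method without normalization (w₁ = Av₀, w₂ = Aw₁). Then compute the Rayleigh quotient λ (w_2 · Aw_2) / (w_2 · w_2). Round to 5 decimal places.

w1 = Av₀ = (-10, -5, -26)
w2 = Aw1 = (-28, -69, -207)
Aw2 = (-140, -895, -1244)
w2·Aw2 = (-28)·(-140) + (-69)·(-895) + (-207)·(-1244) = 323183; w2·w2 = (-28)·(-28) + (-69)·(-69) + (-207)·(-207) = 48394
λ ≈ 323183/48394 = 6.67816

6.67816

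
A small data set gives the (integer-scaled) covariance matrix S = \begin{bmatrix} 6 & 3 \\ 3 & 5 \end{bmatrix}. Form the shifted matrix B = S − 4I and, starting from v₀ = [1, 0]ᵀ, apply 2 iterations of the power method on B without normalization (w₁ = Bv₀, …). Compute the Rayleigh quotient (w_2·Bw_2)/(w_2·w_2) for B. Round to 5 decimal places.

μ ≈ 4.48400

B = S − 4I has rows (2, 3); (3, 1)
w1 = Bv₀ = (2, 3)
w2 = Bw1 = (13, 9)
Bw2 = (53, 48)
w2·Bw2 = 1121; w2·w2 = 250; μ ≈ 1121/250 = 4.48400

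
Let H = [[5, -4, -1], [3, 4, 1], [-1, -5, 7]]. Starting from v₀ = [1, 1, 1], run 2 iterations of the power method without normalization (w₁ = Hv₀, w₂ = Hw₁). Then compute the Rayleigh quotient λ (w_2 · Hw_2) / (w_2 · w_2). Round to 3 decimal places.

w1 = Hv₀ = (5·1 + (-4)·1 + (-1)·1; 3·1 + 4·1 + 1·1; (-1)·1 + (-5)·1 + 7·1) = (0, 8, 1)
w2 = Hw1 = (5·0 + (-4)·8 + (-1)·1; 3·0 + 4·8 + 1·1; (-1)·0 + (-5)·8 + 7·1) = (-33, 33, -33)
Hw2 = (-264, 0, -363)
w2·Hw2 = (-33)·(-264) + 33·0 + (-33)·(-363) = 20691; w2·w2 = (-33)·(-33) + 33·33 + (-33)·(-33) = 3267
λ ≈ 20691/3267 = 6.333

6.333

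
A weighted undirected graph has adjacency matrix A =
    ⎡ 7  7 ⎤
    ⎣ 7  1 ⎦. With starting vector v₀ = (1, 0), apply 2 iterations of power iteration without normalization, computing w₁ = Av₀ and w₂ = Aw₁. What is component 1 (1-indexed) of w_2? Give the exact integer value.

98

w1 = Av₀ = (7, 7)
w2 = Aw1 = (98, 56)
The requested component of w2 is 98.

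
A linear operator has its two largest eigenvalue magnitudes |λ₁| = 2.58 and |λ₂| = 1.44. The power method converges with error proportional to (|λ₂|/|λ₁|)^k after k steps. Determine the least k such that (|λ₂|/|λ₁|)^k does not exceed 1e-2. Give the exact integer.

8

|λ₂/λ₁| = 1.44/2.58 = 0.55814
Need k ≥ ln(1e-2) / ln(0.55814) = -4.6052 / -0.5831 ≈ 7.897
Smallest integer k satisfying the bound: 8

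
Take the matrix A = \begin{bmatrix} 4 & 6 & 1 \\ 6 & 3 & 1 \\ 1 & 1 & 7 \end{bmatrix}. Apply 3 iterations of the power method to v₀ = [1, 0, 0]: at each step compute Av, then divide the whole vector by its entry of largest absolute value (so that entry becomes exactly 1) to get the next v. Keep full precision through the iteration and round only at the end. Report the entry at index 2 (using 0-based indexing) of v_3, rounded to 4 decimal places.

Av0 = (4.00000, 6.00000, 1.00000); divide by 6.00000 → v1 = (0.66667, 1.00000, 0.16667)
Av1 = (8.83333, 7.16667, 2.83333); divide by 8.83333 → v2 = (1.00000, 0.81132, 0.32075)
Av2 = (9.18868, 8.75472, 4.05660); divide by 9.18868 → v3 = (1.00000, 0.95277, 0.44148)
Requested entry of v3: 215/487 = 0.4415

0.4415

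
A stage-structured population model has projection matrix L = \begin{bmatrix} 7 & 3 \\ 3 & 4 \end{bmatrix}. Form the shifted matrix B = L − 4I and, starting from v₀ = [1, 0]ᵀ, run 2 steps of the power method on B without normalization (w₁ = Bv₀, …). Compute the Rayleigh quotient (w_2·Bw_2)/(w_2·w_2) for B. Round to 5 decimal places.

μ ≈ 4.80000

B = L − 4I has rows (3, 3); (3, 0)
w1 = Bv₀ = (3·1 + 3·0; 3·1 + 0·0) = (3, 3)
w2 = Bw1 = (3·3 + 3·3; 3·3 + 0·3) = (18, 9)
Bw2 = (81, 54)
w2·Bw2 = 1944; w2·w2 = 405; μ ≈ 1944/405 = 4.80000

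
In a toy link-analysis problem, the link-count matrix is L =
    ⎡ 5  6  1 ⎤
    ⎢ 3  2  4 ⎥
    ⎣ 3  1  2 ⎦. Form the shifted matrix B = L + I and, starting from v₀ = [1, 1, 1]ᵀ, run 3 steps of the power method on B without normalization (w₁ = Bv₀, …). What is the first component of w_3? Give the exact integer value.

B = L + I has rows (6, 6, 1); (3, 3, 4); (3, 1, 3)
w1 = Bv₀ = (13, 10, 7)
w2 = Bw1 = (145, 97, 70)
w3 = Bw2 = (1522, 1006, 742)
Requested component of w3: 1522

1522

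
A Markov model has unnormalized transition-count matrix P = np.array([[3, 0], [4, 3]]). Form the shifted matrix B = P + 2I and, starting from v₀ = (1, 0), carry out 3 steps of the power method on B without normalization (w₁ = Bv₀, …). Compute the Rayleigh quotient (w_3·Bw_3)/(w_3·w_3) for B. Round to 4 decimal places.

6.4201

B = P + 2I has rows (5, 0); (4, 5)
w1 = Bv₀ = (5, 4)
w2 = Bw1 = (25, 40)
w3 = Bw2 = (125, 300)
Bw3 = (625, 2000)
w3·Bw3 = 678125; w3·w3 = 105625; μ ≈ 678125/105625 = 6.4201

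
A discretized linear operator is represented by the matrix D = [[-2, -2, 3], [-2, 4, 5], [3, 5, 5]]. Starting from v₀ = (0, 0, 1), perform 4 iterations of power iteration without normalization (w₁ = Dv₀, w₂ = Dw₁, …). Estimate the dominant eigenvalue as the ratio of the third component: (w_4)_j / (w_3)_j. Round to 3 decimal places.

λ ≈ 10.273

w1 = Dv₀ = ((-2)·0 + (-2)·0 + 3·1; (-2)·0 + 4·0 + 5·1; 3·0 + 5·0 + 5·1) = (3, 5, 5)
w2 = Dw1 = ((-2)·3 + (-2)·5 + 3·5; (-2)·3 + 4·5 + 5·5; 3·3 + 5·5 + 5·5) = (-1, 39, 59)
w3 = Dw2 = (101, 453, 487)
w4 = Dw3 = (353, 4045, 5003)
Ratio at component: 5003 / 487 = 10.273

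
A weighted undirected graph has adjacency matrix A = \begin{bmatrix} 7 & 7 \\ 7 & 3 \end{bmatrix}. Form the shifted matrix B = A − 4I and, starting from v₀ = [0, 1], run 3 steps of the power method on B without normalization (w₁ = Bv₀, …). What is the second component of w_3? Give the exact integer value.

48

B = A − 4I has rows (3, 7); (7, -1)
w1 = Bv₀ = (7, -1)
w2 = Bw1 = (14, 50)
w3 = Bw2 = (392, 48)
Requested component of w3: 48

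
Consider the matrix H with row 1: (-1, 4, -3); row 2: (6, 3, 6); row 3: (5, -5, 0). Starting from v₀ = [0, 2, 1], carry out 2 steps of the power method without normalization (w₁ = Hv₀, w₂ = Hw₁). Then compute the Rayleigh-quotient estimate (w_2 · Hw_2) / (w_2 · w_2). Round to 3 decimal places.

λ ≈ -0.935

w1 = Hv₀ = (5, 12, -10)
w2 = Hw1 = (73, 6, -35)
Hw2 = (56, 246, 335)
w2·Hw2 = 73·56 + 6·246 + (-35)·335 = -6161; w2·w2 = 73·73 + 6·6 + (-35)·(-35) = 6590
λ ≈ -6161/6590 = -0.935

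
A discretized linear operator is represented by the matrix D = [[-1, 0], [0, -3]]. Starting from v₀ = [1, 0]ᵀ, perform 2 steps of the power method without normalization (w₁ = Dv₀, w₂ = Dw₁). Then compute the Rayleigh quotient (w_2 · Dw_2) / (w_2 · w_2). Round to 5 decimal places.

w1 = Dv₀ = ((-1)·1 + 0·0; 0·1 + (-3)·0) = (-1, 0)
w2 = Dw1 = ((-1)·(-1) + 0·0; 0·(-1) + (-3)·0) = (1, 0)
Dw2 = (-1, 0)
w2·Dw2 = 1·(-1) + 0·0 = -1; w2·w2 = 1·1 + 0·0 = 1
λ ≈ -1/1 = -1.00000

λ ≈ -1.00000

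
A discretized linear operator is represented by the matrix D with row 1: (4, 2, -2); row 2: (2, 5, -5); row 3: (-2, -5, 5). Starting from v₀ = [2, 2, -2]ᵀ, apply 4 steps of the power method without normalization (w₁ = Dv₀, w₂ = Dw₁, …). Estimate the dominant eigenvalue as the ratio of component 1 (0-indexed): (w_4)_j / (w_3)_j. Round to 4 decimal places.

w1 = Dv₀ = (4·2 + 2·2 + (-2)·(-2); 2·2 + 5·2 + (-5)·(-2); (-2)·2 + (-5)·2 + 5·(-2)) = (16, 24, -24)
w2 = Dw1 = (4·16 + 2·24 + (-2)·(-24); 2·16 + 5·24 + (-5)·(-24); (-2)·16 + (-5)·24 + 5·(-24)) = (160, 272, -272)
w3 = Dw2 = (1728, 3040, -3040)
w4 = Dw3 = (19072, 33856, -33856)
Ratio at component: 33856 / 3040 = 11.1368

λ ≈ 11.1368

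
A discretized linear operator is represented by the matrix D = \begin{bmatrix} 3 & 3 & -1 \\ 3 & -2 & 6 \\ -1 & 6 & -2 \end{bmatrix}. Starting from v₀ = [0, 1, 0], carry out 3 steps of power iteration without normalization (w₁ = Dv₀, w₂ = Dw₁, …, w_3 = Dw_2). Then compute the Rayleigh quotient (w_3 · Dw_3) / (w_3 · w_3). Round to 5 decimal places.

w1 = Dv₀ = (3, -2, 6)
w2 = Dw1 = (-3, 49, -27)
w3 = Dw2 = (165, -269, 351)
Dw3 = (-663, 3139, -2481)
w3·Dw3 = 165·(-663) + (-269)·3139 + 351·(-2481) = -1824617; w3·w3 = 165·165 + (-269)·(-269) + 351·351 = 222787
λ ≈ -1824617/222787 = -8.18996

-8.18996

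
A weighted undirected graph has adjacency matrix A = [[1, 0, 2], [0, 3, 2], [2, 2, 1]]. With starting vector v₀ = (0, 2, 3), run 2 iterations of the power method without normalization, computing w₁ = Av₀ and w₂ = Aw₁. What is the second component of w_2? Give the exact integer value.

50

w1 = Av₀ = (6, 12, 7)
w2 = Aw1 = (20, 50, 43)
The requested component of w2 is 50.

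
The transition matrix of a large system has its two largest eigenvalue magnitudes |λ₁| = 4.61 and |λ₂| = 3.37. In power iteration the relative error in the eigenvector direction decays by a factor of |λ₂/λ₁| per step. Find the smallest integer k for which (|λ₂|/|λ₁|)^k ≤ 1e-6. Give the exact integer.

|λ₂/λ₁| = 3.37/4.61 = 0.73102
Need k ≥ ln(1e-6) / ln(0.73102) = -13.8155 / -0.3133 ≈ 44.095
Smallest integer k satisfying the bound: 45

45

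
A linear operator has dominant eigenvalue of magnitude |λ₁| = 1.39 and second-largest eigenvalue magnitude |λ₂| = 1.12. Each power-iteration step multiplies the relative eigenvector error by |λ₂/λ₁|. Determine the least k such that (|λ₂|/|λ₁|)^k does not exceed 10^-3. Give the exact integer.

32

|λ₂/λ₁| = 1.12/1.39 = 0.80576
Need k ≥ ln(10^-3) / ln(0.80576) = -6.9078 / -0.2160 ≈ 31.984
Smallest integer k satisfying the bound: 32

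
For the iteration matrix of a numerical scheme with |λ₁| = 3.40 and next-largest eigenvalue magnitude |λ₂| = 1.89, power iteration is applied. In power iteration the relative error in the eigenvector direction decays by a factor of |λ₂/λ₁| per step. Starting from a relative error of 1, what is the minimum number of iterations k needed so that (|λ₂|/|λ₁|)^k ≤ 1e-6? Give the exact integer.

|λ₂/λ₁| = 1.89/3.40 = 0.55588
Need k ≥ ln(1e-6) / ln(0.55588) = -13.8155 / -0.5872 ≈ 23.528
Smallest integer k satisfying the bound: 24

24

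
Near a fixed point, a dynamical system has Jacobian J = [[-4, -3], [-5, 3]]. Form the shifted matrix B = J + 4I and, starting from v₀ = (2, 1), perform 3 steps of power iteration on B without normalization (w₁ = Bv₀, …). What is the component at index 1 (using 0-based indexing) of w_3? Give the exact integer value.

-87

B = J + 4I has rows (0, -3); (-5, 7)
w1 = Bv₀ = (0·2 + (-3)·1; (-5)·2 + 7·1) = (-3, -3)
w2 = Bw1 = (0·(-3) + (-3)·(-3); (-5)·(-3) + 7·(-3)) = (9, -6)
w3 = Bw2 = (18, -87)
Requested component of w3: -87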